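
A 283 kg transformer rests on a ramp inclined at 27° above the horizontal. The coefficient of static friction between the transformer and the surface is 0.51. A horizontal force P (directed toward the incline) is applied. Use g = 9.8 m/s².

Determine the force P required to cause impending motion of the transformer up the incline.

P ≈ 3820 N

At impending motion up the slope, friction acts down-slope at its limit: f = μ_s N.
Perpendicular to the incline: N = m g cos θ + P sin θ.
Along the incline: P cos θ = m g sin θ + μ_s N = m g sin θ + μ_s (m g cos θ + P sin θ).
Solving, P (cos θ − μ_s sin θ) = m g (sin θ + μ_s cos θ), so P = 283×9.8×(sin 27° + 0.51 cos 27°)/(cos 27° − 0.51 sin 27°) = 2770×0.9084/0.6595 = 3820 N.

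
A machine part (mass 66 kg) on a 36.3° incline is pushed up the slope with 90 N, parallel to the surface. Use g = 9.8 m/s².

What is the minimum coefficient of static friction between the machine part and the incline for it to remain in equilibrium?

N = m g cos θ = 521.3 N.
Friction must make up the shortfall along the incline: f = m g sin θ − P = 382.9 − 90 = 292.9 N.
At the threshold f = μ_s N, so μ_s,min = 292.9/521.3 = 0.562.

μ_s,min ≈ 0.562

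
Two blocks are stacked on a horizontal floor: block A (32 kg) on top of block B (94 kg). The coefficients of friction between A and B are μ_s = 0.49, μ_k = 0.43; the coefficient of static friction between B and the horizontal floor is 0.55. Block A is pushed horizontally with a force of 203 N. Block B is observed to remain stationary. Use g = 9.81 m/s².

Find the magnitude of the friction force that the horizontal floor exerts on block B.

Between the blocks, N₁ = m_A g = 313.9 N.
So the A–B interface can sustain at most μ_s N₁ = 153.8 N of static friction.
P = 203 N exceeds that limit, so A slips over B and the interface friction becomes kinetic: f₁ = μ_k N₁ = 0.43×313.9 = 135 N.
B experiences an equal 135 N forward from A (third law). B is in equilibrium, so the floor supplies f₂ = 135 N of static friction (limit μ_s(m_A+m_B)g = 679.8 N, not exceeded).

f ≈ 135 N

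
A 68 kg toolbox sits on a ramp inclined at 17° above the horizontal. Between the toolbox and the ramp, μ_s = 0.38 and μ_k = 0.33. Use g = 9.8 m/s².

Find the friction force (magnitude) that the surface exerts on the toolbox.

Perpendicular to the surface, N = m g cos θ = 68·9.8·cos 17° = 637.3 N.
For equilibrium along the incline, friction must balance the weight component: f = m g sin θ = 194.8 N up the slope.
Static friction can supply at most μ_s N = 242.2 N.
Since |194.8| ≤ 242.2 N, static friction is sufficient; f equals the required value, not μ_s N.

f ≈ 195 N (up the incline)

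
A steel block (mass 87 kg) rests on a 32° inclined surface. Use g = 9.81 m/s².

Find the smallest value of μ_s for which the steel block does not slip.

μ_s,min ≈ 0.625

At the slip threshold m g sin θ = μ_s m g cos θ, so μ_s,min = tan θ.
μ_s,min = tan 32° = 0.625.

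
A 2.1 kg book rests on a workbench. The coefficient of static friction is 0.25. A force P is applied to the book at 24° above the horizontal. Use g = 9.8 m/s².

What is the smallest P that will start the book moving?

P ≈ 5.07 N

N = m g − P sin α (the pull lifts the book).
At impending slip, P cos α = μ_s N = μ_s (m g − P sin α).
Solving: P (cos α + μ_s sin α) = μ_s m g → P = 0.25×20.6/(cos 24° + 0.25 sin 24°) = 5.15/1.015 = 5.07 N.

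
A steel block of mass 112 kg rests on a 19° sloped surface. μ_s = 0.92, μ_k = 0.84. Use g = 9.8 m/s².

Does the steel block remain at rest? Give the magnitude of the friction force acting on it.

f ≈ 357 N

N = m g cos θ = 1040 N.
Down-slope weight component: m g sin θ = 357 N.
μ_s N = 955 N.
357 ≤ 955 N, so it stays put; friction = 357 N.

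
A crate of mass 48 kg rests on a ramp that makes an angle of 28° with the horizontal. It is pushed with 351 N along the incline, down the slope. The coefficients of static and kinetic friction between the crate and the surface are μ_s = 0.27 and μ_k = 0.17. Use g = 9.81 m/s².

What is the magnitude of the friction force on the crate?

f ≈ 70.7 N (up the incline)

Normal force: N = m g cos θ = 48 × 9.81 × cos 28° = 415.8 N.
For equilibrium along the incline the friction force must supply f = m g sin θ + P = 221.1 + 351 = 572.1 N (positive meaning up-slope).
The static-friction ceiling is μ_s N = 0.27 × 415.8 = 112.3 N.
|572.1| exceeds 112.3 N, so the crate slips down-slope; friction is kinetic, f = μ_k N = 0.17×415.8 = 70.7 N.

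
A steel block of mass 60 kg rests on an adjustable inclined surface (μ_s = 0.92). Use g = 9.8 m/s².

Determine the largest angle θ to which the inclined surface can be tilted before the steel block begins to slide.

At the slip threshold, m g sin θ = μ_s · m g cos θ, so tan θ = μ_s.
θ_max = arctan(0.92) = 42.6°.

θ_max ≈ 42.6°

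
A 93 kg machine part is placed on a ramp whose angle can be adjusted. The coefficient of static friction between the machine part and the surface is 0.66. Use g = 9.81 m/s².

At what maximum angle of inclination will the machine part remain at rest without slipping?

θ_max ≈ 33.4°

At the slip threshold, m g sin θ = μ_s · m g cos θ, so tan θ = μ_s.
θ_max = arctan(0.66) = 33.4°.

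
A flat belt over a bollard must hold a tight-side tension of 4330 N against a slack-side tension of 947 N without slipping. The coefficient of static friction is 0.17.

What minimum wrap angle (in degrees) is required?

β_min ≈ 512°

T₂/T₁ = e^{μβ} → β = ln(T₂/T₁)/μ.
β = ln(4330/947)/0.17 = 1.52/0.17 = 8.941 rad.
In degrees: β = 8.941 × 180/π = 512°.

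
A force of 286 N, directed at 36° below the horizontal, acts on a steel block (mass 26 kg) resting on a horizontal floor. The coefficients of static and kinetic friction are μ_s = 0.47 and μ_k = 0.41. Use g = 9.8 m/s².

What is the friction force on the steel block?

f ≈ 173 N

Vertical equilibrium gives N = m g + P sin α = 422.9 N.
Horizontally, friction must balance P cos α = 231.4 N.
μ_s N = 0.47 × 422.9 = 198.8 N.
231.4 > 198.8 N → the steel block slides; f = μ_k N = 0.41×422.9 = 173 N.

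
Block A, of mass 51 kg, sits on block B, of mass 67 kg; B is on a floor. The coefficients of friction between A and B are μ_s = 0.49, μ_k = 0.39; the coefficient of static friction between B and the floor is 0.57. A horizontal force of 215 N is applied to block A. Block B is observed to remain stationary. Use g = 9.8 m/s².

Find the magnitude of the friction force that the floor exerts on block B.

f ≈ 215 N

Between the blocks, N₁ = m_A g = 499.8 N.
Maximum static friction on A from B: μ_s N₁ = 0.49×499.8 = 244.9 N.
Since P = 215 N ≤ 244.9 N, A does not slip on B; friction on A equals P = 215 N.
By Newton's third law B feels 215 N forward from A. With B stationary, the floor's static friction on B balances it: f₂ = 215 N (well within μ_s(m_A+m_B)g = 659.1 N).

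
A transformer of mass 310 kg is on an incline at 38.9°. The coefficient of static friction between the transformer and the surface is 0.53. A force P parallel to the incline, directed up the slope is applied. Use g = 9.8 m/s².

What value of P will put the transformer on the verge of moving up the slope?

At impending motion up the slope, friction acts down-slope at its limit: f = μ_s N.
P is parallel to the surface, so N = m g cos θ = 2360 N.
Along the incline: P = m g sin θ + μ_s N = 1910 + 0.53×2360 = 3160 N.

P ≈ 3160 N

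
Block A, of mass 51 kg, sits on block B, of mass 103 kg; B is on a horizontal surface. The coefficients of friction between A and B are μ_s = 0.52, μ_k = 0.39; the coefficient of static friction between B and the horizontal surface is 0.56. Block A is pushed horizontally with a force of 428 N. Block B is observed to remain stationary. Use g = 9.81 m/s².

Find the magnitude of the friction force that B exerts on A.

Normal force at the A–B interface: N₁ = m_A g = 500.3 N.
Maximum static friction on A from B: μ_s N₁ = 0.52×500.3 = 260.2 N.
Since P = 428 N > 260.2 N, A slides on B; the A–B friction is kinetic: f₁ = μ_k N₁ = 0.39×500.3 = 195 N.
By Newton's third law B feels 195 N forward from A. With B stationary, the floor's static friction on B balances it: f₂ = 195 N (well within μ_s(m_A+m_B)g = 846 N).

f ≈ 195 N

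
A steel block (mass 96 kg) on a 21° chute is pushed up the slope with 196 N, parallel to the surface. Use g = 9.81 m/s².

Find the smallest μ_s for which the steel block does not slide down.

μ_s,min ≈ 0.161

N = m g cos θ = 879.2 N.
Friction must make up the shortfall along the incline: f = m g sin θ − P = 337.5 − 196 = 141.5 N.
At the threshold f = μ_s N, so μ_s,min = 141.5/879.2 = 0.161.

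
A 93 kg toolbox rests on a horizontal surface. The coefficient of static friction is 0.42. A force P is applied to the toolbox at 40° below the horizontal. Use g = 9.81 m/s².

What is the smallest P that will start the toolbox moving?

P ≈ 772 N

N = m g + P sin α (the push presses the toolbox into the horizontal surface).
At impending slip, P cos α = μ_s N = μ_s (m g + P sin α).
Solving: P (cos α − μ_s sin α) = μ_s m g → P = 0.42×912/(cos 40° − 0.42 sin 40°) = 383/0.4961 = 772 N.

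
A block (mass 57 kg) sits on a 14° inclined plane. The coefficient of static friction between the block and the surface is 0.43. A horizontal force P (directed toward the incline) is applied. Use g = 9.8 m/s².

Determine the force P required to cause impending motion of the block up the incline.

At impending motion up the slope, friction acts down-slope at its limit: f = μ_s N.
Perpendicular to the incline: N = m g cos θ + P sin θ.
Along the incline: P cos θ = m g sin θ + μ_s N = m g sin θ + μ_s (m g cos θ + P sin θ).
Solving, P (cos θ − μ_s sin θ) = m g (sin θ + μ_s cos θ), so P = 57×9.8×(sin 14° + 0.43 cos 14°)/(cos 14° − 0.43 sin 14°) = 559×0.6591/0.8663 = 425 N.

P ≈ 425 N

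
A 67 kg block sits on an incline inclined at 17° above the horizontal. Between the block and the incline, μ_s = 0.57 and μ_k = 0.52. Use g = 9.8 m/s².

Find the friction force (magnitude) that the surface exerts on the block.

Perpendicular to the surface, N = m g cos θ = 67·9.8·cos 17° = 627.9 N.
For equilibrium along the incline, friction must balance the weight component: f = m g sin θ = 192 N up the slope.
Maximum static friction available: μ_s N = 0.57 × 627.9 = 357.9 N.
Since |192| ≤ 357.9 N, no slip — friction simply equals what equilibrium demands.

f ≈ 192 N (up the incline)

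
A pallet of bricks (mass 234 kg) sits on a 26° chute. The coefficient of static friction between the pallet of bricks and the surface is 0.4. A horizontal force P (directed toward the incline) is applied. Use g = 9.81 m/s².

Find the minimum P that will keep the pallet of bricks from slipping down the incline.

P_min ≈ 169 N

The pallet of bricks tends to slide down (tan θ > μ_s), so at the point of impending slip friction acts up-slope at its limit: f = μ_s N.
Perpendicular to the incline: N = m g cos θ + P sin θ.
Along the incline: P cos θ + μ_s N = m g sin θ, i.e. P cos θ + μ_s (m g cos θ + P sin θ) = m g sin θ.
Solving, P (cos θ + μ_s sin θ) = m g (sin θ − μ_s cos θ), so P = 2300×0.07885/1.074 = 169 N.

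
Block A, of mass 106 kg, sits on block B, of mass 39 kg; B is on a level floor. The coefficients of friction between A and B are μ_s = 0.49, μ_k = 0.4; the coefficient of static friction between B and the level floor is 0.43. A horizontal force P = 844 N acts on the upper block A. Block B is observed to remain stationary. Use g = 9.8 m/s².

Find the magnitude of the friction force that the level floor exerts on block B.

Between the blocks, N₁ = m_A g = 1039 N.
So the A–B interface can sustain at most μ_s N₁ = 509 N of static friction.
P = 844 N exceeds that limit, so A slips over B and the interface friction becomes kinetic: f₁ = μ_k N₁ = 0.4×1039 = 416 N.
B experiences an equal 416 N forward from A (third law). B is in equilibrium, so the floor supplies f₂ = 416 N of static friction (limit μ_s(m_A+m_B)g = 611 N, not exceeded).

f ≈ 416 N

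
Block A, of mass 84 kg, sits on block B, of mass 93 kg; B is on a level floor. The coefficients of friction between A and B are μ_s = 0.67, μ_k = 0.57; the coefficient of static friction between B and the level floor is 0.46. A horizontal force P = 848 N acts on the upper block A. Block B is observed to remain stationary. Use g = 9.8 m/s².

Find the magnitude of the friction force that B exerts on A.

The normal force B exerts on A is simply A's weight, N₁ = 823.2 N.
Maximum static friction on A from B: μ_s N₁ = 0.67×823.2 = 551.5 N.
P = 848 N exceeds that limit, so A slips over B and the interface friction becomes kinetic: f₁ = μ_k N₁ = 0.57×823.2 = 469 N.
B experiences an equal 469 N forward from A (third law). B is in equilibrium, so the floor supplies f₂ = 469 N of static friction (limit μ_s(m_A+m_B)g = 797.9 N, not exceeded).

f ≈ 469 N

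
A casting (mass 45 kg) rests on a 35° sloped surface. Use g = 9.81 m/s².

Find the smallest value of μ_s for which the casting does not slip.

μ_s,min ≈ 0.7

At the slip threshold m g sin θ = μ_s m g cos θ, so μ_s,min = tan θ.
μ_s,min = tan 35° = 0.7.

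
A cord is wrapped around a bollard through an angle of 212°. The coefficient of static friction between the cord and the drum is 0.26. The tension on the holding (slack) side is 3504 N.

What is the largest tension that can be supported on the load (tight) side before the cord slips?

T_max ≈ 9170 N

At impending slip the capstan equation gives T₂/T₁ = e^{μβ} with β in radians.
β = 212° × π/180 = 3.7 rad.
e^{μβ} = e^{0.26×3.7} = 2.617.
T₂ = T₁ · e^{μβ} = 3504 × 2.617 = 9170 N.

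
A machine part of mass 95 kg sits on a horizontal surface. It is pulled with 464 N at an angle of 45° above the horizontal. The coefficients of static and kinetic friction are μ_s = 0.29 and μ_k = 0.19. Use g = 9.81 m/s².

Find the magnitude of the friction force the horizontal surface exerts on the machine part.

f ≈ 115 N

The vertical component of P reduces the normal force: N = m g − P sin α = 932 − 328.1 = 603.9 N.
The horizontal driving force is P cos α = 328.1 N, so equilibrium needs friction f = 328.1 N.
The static-friction limit is μ_s N = 175.1 N.
The required friction exceeds μ_s N, so the machine part moves and f = μ_k N = 115 N.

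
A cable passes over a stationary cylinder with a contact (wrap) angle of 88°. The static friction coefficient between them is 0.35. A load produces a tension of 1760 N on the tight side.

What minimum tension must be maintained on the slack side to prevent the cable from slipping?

T_min ≈ 1030 N

Capstan equation at impending slip: T_tight/T_slack = e^{μβ}.
β = 88° = 1.536 rad; e^{μβ} = e^{0.35×1.536} = 1.712.
T_slack = T_tight / e^{μβ} = 1760 / 1.712 = 1030 N.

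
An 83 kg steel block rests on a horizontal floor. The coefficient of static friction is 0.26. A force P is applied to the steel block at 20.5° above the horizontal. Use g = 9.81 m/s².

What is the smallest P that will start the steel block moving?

P ≈ 206 N

N = m g − P sin α (the pull lifts the steel block).
At impending slip, P cos α = μ_s N = μ_s (m g − P sin α).
Solving: P (cos α + μ_s sin α) = μ_s m g → P = 0.26×814/(cos 20.5° + 0.26 sin 20.5°) = 212/1.028 = 206 N.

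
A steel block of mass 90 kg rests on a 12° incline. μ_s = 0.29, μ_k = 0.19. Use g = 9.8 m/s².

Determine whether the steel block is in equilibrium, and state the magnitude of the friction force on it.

f ≈ 183 N

N = m g cos θ = 863 N.
Down-slope weight component: m g sin θ = 183 N.
μ_s N = 250 N.
183 ≤ 250 N, so it stays put; friction = 183 N.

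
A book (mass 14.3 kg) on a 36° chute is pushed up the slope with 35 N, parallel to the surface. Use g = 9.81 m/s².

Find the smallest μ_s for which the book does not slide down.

μ_s,min ≈ 0.418

N = m g cos θ = 113.5 N.
Friction must make up the shortfall along the incline: f = m g sin θ − P = 82.46 − 35 = 47.46 N.
At the threshold f = μ_s N, so μ_s,min = 47.46/113.5 = 0.418.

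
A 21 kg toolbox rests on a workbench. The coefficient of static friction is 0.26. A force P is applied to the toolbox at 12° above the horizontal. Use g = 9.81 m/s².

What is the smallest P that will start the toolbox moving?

P ≈ 51.9 N

N = m g − P sin α (the pull lifts the toolbox).
At impending slip, P cos α = μ_s N = μ_s (m g − P sin α).
Solving: P (cos α + μ_s sin α) = μ_s m g → P = 0.26×206/(cos 12° + 0.26 sin 12°) = 53.6/1.032 = 51.9 N.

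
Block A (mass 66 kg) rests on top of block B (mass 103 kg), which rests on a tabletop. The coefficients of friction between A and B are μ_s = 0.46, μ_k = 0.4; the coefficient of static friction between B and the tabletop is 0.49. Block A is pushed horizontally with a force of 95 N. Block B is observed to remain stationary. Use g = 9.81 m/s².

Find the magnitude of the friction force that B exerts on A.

The normal force B exerts on A is simply A's weight, N₁ = 647.5 N.
Maximum static friction on A from B: μ_s N₁ = 0.46×647.5 = 297.8 N.
Since P = 95 N ≤ 297.8 N, A does not slip on B; friction on A equals P = 95 N.
By Newton's third law B feels 95 N forward from A. With B stationary, the floor's static friction on B balances it: f₂ = 95 N (well within μ_s(m_A+m_B)g = 812.4 N).

f ≈ 95 N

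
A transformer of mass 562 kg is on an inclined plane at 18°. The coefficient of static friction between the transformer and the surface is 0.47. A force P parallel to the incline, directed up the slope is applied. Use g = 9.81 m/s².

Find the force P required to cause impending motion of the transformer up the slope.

P ≈ 4170 N

At impending motion up the slope, friction acts down-slope at its limit: f = μ_s N.
P is parallel to the surface, so N = m g cos θ = 5240 N.
Along the incline: P = m g sin θ + μ_s N = 1700 + 0.47×5240 = 4170 N.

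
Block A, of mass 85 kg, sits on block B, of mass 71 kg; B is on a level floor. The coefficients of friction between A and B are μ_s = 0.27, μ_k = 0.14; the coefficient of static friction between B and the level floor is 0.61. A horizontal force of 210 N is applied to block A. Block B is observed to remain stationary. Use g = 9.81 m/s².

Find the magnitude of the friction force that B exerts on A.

Between the blocks, N₁ = m_A g = 833.9 N.
So the A–B interface can sustain at most μ_s N₁ = 225.1 N of static friction.
P = 210 N is within that limit, so A and B move together (both at rest); the A–B friction is simply f₁ = P = 210 N.
By Newton's third law B feels 210 N forward from A. With B stationary, the floor's static friction on B balances it: f₂ = 210 N (well within μ_s(m_A+m_B)g = 933.5 N).

f ≈ 210 N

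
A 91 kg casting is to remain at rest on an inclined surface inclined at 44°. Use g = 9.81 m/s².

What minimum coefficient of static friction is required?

μ_s,min ≈ 0.966

At the slip threshold m g sin θ = μ_s m g cos θ, so μ_s,min = tan θ.
μ_s,min = tan 44° = 0.966.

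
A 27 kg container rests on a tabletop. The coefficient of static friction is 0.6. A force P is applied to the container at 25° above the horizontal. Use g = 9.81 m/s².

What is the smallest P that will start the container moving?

P ≈ 137 N

N = m g − P sin α (the pull lifts the container).
At impending slip, P cos α = μ_s N = μ_s (m g − P sin α).
Solving: P (cos α + μ_s sin α) = μ_s m g → P = 0.6×265/(cos 25° + 0.6 sin 25°) = 159/1.16 = 137 N.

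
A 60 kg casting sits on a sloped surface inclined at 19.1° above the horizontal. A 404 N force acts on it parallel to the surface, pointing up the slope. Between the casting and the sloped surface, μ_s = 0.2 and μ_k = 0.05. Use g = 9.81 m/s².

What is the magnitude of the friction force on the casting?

f ≈ 27.8 N (down the incline)

Normal force: N = m g cos θ = 60 × 9.81 × cos 19.1° = 556.2 N.
For equilibrium along the incline the friction force must supply f = m g sin θ − P = 192.6 − 404 = -211.4 N (positive meaning up-slope).
The static-friction ceiling is μ_s N = 0.2 × 556.2 = 111.2 N.
Since |-211.4| > 111.2 N, static friction cannot hold it; the casting slides up the incline and kinetic friction applies: f = μ_k N = 0.05 × 556.2 = 27.8 N.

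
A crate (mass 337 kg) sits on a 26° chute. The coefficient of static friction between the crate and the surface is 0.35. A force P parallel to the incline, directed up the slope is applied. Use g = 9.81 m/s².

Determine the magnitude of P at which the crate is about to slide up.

At impending motion up the slope, friction acts down-slope at its limit: f = μ_s N.
P is parallel to the surface, so N = m g cos θ = 2970 N.
Along the incline: P = m g sin θ + μ_s N = 1450 + 0.35×2970 = 2490 N.

P ≈ 2490 N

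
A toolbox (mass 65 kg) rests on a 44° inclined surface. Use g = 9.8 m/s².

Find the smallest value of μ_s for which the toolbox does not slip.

μ_s,min ≈ 0.966

At the slip threshold m g sin θ = μ_s m g cos θ, so μ_s,min = tan θ.
μ_s,min = tan 44° = 0.966.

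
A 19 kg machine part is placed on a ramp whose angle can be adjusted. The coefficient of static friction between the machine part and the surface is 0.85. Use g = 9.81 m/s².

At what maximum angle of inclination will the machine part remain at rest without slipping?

θ_max ≈ 40.4°

At the slip threshold, m g sin θ = μ_s · m g cos θ, so tan θ = μ_s.
θ_max = arctan(0.85) = 40.4°.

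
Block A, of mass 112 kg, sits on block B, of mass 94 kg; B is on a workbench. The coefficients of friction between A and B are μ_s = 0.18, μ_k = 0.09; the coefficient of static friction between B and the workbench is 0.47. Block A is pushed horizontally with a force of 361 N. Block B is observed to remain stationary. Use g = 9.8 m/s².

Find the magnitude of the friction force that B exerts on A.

f ≈ 98.8 N

The normal force B exerts on A is simply A's weight, N₁ = 1098 N.
Maximum static friction on A from B: μ_s N₁ = 0.18×1098 = 197.6 N.
P = 361 N exceeds that limit, so A slips over B and the interface friction becomes kinetic: f₁ = μ_k N₁ = 0.09×1098 = 98.8 N.
B experiences an equal 98.8 N forward from A (third law). B is in equilibrium, so the floor supplies f₂ = 98.8 N of static friction (limit μ_s(m_A+m_B)g = 948.8 N, not exceeded).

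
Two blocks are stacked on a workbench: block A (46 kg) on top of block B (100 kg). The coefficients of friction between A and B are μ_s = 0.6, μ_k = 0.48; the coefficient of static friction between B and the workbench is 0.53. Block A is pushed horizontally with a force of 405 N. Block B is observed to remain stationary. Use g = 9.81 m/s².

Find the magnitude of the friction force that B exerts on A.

f ≈ 217 N

The normal force B exerts on A is simply A's weight, N₁ = 451.3 N.
Maximum static friction on A from B: μ_s N₁ = 0.6×451.3 = 270.8 N.
Since P = 405 N > 270.8 N, A slides on B; the A–B friction is kinetic: f₁ = μ_k N₁ = 0.48×451.3 = 217 N.
B experiences an equal 217 N forward from A (third law). B is in equilibrium, so the floor supplies f₂ = 217 N of static friction (limit μ_s(m_A+m_B)g = 759.1 N, not exceeded).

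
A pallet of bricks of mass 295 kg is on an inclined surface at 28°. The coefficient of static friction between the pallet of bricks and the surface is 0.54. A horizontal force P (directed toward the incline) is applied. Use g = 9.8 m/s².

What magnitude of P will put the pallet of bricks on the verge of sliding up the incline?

P ≈ 4350 N

At impending motion up the slope, friction acts down-slope at its limit: f = μ_s N.
Perpendicular to the incline: N = m g cos θ + P sin θ.
Along the incline: P cos θ = m g sin θ + μ_s N = m g sin θ + μ_s (m g cos θ + P sin θ).
Solving, P (cos θ − μ_s sin θ) = m g (sin θ + μ_s cos θ), so P = 295×9.8×(sin 28° + 0.54 cos 28°)/(cos 28° − 0.54 sin 28°) = 2890×0.9463/0.6294 = 4350 N.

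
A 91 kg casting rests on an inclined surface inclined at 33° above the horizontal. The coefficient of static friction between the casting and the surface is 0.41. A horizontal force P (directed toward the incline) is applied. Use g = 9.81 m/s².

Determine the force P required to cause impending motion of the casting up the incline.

At impending motion up the slope, friction acts down-slope at its limit: f = μ_s N.
Perpendicular to the incline: N = m g cos θ + P sin θ.
Along the incline: P cos θ = m g sin θ + μ_s N = m g sin θ + μ_s (m g cos θ + P sin θ).
Solving, P (cos θ − μ_s sin θ) = m g (sin θ + μ_s cos θ), so P = 91×9.81×(sin 33° + 0.41 cos 33°)/(cos 33° − 0.41 sin 33°) = 893×0.8885/0.6154 = 1290 N.

P ≈ 1290 N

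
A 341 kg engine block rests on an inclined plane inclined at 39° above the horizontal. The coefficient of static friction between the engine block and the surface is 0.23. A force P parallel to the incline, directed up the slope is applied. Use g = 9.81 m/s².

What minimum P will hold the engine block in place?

The engine block tends to slide down (tan θ > μ_s), so at the point of impending slip friction acts up-slope at its limit: f = μ_s N.
P is parallel to the surface, so N = m g cos θ = 2600 N.
Along the incline: P + μ_s N = m g sin θ, so P = 2110 − 0.23×2600 = 1510 N.

P_min ≈ 1510 N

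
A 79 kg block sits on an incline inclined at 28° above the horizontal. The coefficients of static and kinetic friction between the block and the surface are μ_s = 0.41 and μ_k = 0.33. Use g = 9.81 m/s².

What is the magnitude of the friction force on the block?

Perpendicular to the surface, N = m g cos θ = 79·9.81·cos 28° = 684.3 N.
For equilibrium along the incline, friction must balance the weight component: f = m g sin θ = 363.8 N up the slope.
The static-friction ceiling is μ_s N = 0.41 × 684.3 = 280.6 N.
Since |363.8| > 280.6 N, static friction cannot hold it; the block slides down the incline and kinetic friction applies: f = μ_k N = 0.33 × 684.3 = 226 N.

f ≈ 226 N (up the incline)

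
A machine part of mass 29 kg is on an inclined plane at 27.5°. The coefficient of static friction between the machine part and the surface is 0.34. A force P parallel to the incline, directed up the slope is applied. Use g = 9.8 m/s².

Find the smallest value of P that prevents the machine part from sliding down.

P_min ≈ 45.5 N

The machine part tends to slide down (tan θ > μ_s), so at the point of impending slip friction acts up-slope at its limit: f = μ_s N.
P is parallel to the surface, so N = m g cos θ = 252 N.
Along the incline: P + μ_s N = m g sin θ, so P = 131 − 0.34×252 = 45.5 N.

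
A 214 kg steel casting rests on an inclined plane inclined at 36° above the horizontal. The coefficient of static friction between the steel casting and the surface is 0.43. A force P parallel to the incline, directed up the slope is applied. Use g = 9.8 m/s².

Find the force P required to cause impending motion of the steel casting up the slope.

P ≈ 1960 N

At impending motion up the slope, friction acts down-slope at its limit: f = μ_s N.
P is parallel to the surface, so N = m g cos θ = 1700 N.
Along the incline: P = m g sin θ + μ_s N = 1230 + 0.43×1700 = 1960 N.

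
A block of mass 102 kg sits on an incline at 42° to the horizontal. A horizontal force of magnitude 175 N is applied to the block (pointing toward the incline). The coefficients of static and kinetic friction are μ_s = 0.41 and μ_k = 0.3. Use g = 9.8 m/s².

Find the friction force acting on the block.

f ≈ 258 N (up the incline)

Resolve perpendicular to the incline: N = m g cos θ + P sin θ = 102×9.8×cos 42° + 175×sin 42° = 859.9 N.
Parallel to the incline: P cos θ − m g sin θ = 130.1 − 668.9 = -538.8 N; the friction needed to balance this is 538.8 N acting up the slope.
Maximum static friction: μ_s N = 0.41 × 859.9 = 352.6 N.
|f_req| = 538.8 > 352.6 N → the block slides down the incline; f = μ_k N = 0.3 × 859.9 = 258 N.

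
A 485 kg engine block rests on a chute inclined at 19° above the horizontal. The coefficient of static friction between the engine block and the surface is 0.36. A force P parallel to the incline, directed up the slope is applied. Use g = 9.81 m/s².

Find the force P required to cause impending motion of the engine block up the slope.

P ≈ 3170 N

At impending motion up the slope, friction acts down-slope at its limit: f = μ_s N.
P is parallel to the surface, so N = m g cos θ = 4500 N.
Along the incline: P = m g sin θ + μ_s N = 1550 + 0.36×4500 = 3170 N.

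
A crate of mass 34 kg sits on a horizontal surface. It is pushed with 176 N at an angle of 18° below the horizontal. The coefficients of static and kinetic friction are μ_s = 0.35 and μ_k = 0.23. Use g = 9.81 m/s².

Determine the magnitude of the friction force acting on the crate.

f ≈ 89.2 N

N = m g + P sin α = 333.5 + 176×sin 18° = 387.9 N.
For equilibrium, f = P cos α = 176×cos 18° = 167.4 N.
The static-friction limit is μ_s N = 135.8 N.
167.4 > 135.8 N → the crate slides; f = μ_k N = 0.23×387.9 = 89.2 N.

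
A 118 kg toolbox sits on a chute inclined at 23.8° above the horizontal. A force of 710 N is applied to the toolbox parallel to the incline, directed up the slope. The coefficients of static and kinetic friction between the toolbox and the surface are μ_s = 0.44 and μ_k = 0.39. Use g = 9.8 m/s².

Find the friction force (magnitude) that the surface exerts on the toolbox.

The normal reaction is N = m g cos θ = 1058 N.
The friction needed for equilibrium is m g sin θ − P = 466.7 − 710 = -243.3 N, measured positive up-slope.
The static-friction ceiling is μ_s N = 0.44 × 1058 = 465.5 N.
Since |-243.3| ≤ 465.5 N, no slip — friction simply equals what equilibrium demands.

f ≈ 243 N (down the incline)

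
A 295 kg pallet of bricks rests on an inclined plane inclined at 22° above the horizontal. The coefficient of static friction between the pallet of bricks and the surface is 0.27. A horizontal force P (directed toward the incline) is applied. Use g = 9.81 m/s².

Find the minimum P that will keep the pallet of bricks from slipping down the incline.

The pallet of bricks tends to slide down (tan θ > μ_s), so at the point of impending slip friction acts up-slope at its limit: f = μ_s N.
Perpendicular to the incline: N = m g cos θ + P sin θ.
Along the incline: P cos θ + μ_s N = m g sin θ, i.e. P cos θ + μ_s (m g cos θ + P sin θ) = m g sin θ.
Solving, P (cos θ + μ_s sin θ) = m g (sin θ − μ_s cos θ), so P = 2890×0.1243/1.028 = 350 N.

P_min ≈ 350 N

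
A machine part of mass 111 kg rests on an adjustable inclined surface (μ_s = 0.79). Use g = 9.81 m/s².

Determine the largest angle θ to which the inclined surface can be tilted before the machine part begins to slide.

At the slip threshold, m g sin θ = μ_s · m g cos θ, so tan θ = μ_s.
θ_max = arctan(0.79) = 38.3°.

θ_max ≈ 38.3°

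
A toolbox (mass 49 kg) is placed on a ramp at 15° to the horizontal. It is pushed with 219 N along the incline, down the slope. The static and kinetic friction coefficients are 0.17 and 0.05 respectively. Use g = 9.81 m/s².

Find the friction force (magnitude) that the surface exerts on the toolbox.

The normal reaction is N = m g cos θ = 464.3 N.
For equilibrium along the incline the friction force must supply f = m g sin θ + P = 124.4 + 219 = 343.4 N (positive meaning up-slope).
Maximum static friction available: μ_s N = 0.17 × 464.3 = 78.93 N.
Since |343.4| > 78.93 N, static friction cannot hold it; the toolbox slides down the incline and kinetic friction applies: f = μ_k N = 0.05 × 464.3 = 23.2 N.

f ≈ 23.2 N (up the incline)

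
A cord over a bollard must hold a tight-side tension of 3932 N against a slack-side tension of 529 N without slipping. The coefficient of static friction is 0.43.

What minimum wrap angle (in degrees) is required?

β_min ≈ 267°

T₂/T₁ = e^{μβ} → β = ln(T₂/T₁)/μ.
β = ln(3932/529)/0.43 = 2.006/0.43 = 4.665 rad.
In degrees: β = 4.665 × 180/π = 267°.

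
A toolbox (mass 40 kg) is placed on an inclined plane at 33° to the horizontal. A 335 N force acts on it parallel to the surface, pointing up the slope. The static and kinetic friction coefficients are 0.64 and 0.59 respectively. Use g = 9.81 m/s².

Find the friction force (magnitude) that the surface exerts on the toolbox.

f ≈ 121 N (down the incline)

Normal force: N = m g cos θ = 40 × 9.81 × cos 33° = 329.1 N.
Parallel to the incline, ΣF = 0 gives f = m g sin θ − P = 213.7 − 335 = -121.3 N (up-slope positive).
The static-friction ceiling is μ_s N = 0.64 × 329.1 = 210.6 N.
Since |-121.3| ≤ 210.6 N, static friction is sufficient; f equals the required value, not μ_s N.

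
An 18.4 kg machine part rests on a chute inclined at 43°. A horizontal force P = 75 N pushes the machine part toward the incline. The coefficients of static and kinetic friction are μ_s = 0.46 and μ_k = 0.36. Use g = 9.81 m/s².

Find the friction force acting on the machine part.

f ≈ 68.3 N (up the incline)

Resolve perpendicular to the incline: N = m g cos θ + P sin θ = 18.4×9.81×cos 43° + 75×sin 43° = 183.2 N.
Parallel to the incline: P cos θ − m g sin θ = 54.85 − 123.1 = -68.25 N; the friction needed to balance this is 68.25 N acting up the slope.
The limit of static friction is μ_s N = 84.25 N.
|f_req| = 68.25 ≤ 84.25 N → the machine part is in equilibrium; friction equals the required value.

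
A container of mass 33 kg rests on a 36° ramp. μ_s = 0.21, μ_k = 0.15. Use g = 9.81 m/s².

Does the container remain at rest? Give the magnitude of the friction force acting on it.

N = m g cos θ = 262 N.
Down-slope weight component: m g sin θ = 190 N.
μ_s N = 55 N.
190 > 55 N, so it slides; kinetic friction f = μ_k N = 0.15×262 = 39.3 N.

f ≈ 39.3 N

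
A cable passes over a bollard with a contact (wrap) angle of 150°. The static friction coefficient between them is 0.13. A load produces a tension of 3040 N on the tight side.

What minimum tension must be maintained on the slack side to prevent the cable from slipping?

Capstan equation at impending slip: T_tight/T_slack = e^{μβ}.
β = 150° = 2.618 rad; e^{μβ} = e^{0.13×2.618} = 1.405.
T_slack = T_tight / e^{μβ} = 3040 / 1.405 = 2160 N.

T_min ≈ 2160 N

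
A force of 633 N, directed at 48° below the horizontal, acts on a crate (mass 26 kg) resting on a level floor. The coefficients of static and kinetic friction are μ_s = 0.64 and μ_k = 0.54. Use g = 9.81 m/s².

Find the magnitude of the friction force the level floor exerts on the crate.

N = m g + P sin α = 255.1 + 633×sin 48° = 725.5 N.
For equilibrium, f = P cos α = 633×cos 48° = 423.6 N.
μ_s N = 0.64 × 725.5 = 464.3 N.
423.6 ≤ 464.3 N → static; friction equals the required 424 N.

f ≈ 424 N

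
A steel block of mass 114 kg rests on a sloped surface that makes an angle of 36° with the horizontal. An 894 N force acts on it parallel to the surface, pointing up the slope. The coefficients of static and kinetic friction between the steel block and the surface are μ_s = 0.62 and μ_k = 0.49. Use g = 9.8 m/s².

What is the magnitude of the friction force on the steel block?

The normal reaction is N = m g cos θ = 903.8 N.
The friction needed for equilibrium is m g sin θ − P = 656.7 − 894 = -237.3 N, measured positive up-slope.
Static friction can supply at most μ_s N = 560.4 N.
Since |-237.3| ≤ 560.4 N, static friction is sufficient; f equals the required value, not μ_s N.

f ≈ 237 N (down the incline)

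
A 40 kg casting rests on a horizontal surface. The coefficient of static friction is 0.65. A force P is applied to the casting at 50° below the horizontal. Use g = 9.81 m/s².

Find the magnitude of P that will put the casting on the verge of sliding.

N = m g + P sin α (the push presses the casting into the horizontal surface).
At impending slip, P cos α = μ_s N = μ_s (m g + P sin α).
Solving: P (cos α − μ_s sin α) = μ_s m g → P = 0.65×392/(cos 50° − 0.65 sin 50°) = 255/0.1449 = 1760 N.

P ≈ 1760 N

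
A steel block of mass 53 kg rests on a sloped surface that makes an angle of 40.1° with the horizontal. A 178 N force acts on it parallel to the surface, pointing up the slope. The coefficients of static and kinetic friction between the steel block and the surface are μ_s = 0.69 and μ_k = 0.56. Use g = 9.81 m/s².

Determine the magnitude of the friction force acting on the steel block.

Normal force: N = m g cos θ = 53 × 9.81 × cos 40.1° = 397.7 N.
The friction needed for equilibrium is m g sin θ − P = 334.9 − 178 = 156.9 N, measured positive up-slope.
Maximum static friction available: μ_s N = 0.69 × 397.7 = 274.4 N.
Since |156.9| ≤ 274.4 N, no slip — friction simply equals what equilibrium demands.

f ≈ 157 N (up the incline)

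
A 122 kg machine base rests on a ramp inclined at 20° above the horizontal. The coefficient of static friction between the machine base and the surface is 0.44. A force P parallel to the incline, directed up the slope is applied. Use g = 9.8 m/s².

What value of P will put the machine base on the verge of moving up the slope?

At impending motion up the slope, friction acts down-slope at its limit: f = μ_s N.
P is parallel to the surface, so N = m g cos θ = 1120 N.
Along the incline: P = m g sin θ + μ_s N = 409 + 0.44×1120 = 903 N.

P ≈ 903 N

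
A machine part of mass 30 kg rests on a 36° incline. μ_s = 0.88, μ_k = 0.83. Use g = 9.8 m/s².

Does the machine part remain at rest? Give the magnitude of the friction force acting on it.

N = m g cos θ = 238 N.
Down-slope weight component: m g sin θ = 173 N.
μ_s N = 209 N.
173 ≤ 209 N, so it stays put; friction = 173 N.

f ≈ 173 N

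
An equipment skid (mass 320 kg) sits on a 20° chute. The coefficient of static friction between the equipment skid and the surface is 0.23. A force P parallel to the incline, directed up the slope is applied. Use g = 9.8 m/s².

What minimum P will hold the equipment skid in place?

The equipment skid tends to slide down (tan θ > μ_s), so at the point of impending slip friction acts up-slope at its limit: f = μ_s N.
P is parallel to the surface, so N = m g cos θ = 2950 N.
Along the incline: P + μ_s N = m g sin θ, so P = 1070 − 0.23×2950 = 395 N.

P_min ≈ 395 N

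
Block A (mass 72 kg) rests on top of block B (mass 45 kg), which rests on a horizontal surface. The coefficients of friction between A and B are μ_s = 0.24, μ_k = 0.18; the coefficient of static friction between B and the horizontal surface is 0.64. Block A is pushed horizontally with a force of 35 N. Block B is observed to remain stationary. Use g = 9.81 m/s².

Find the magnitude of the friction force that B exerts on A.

f ≈ 35 N

Normal force at the A–B interface: N₁ = m_A g = 706.3 N.
Maximum static friction on A from B: μ_s N₁ = 0.24×706.3 = 169.5 N.
Since P = 35 N ≤ 169.5 N, A does not slip on B; friction on A equals P = 35 N.
By Newton's third law B feels 35 N forward from A. With B stationary, the floor's static friction on B balances it: f₂ = 35 N (well within μ_s(m_A+m_B)g = 734.6 N).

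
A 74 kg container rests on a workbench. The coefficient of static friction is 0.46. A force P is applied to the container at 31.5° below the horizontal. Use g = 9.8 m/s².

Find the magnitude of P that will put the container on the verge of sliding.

N = m g + P sin α (the push presses the container into the workbench).
At impending slip, P cos α = μ_s N = μ_s (m g + P sin α).
Solving: P (cos α − μ_s sin α) = μ_s m g → P = 0.46×725/(cos 31.5° − 0.46 sin 31.5°) = 334/0.6123 = 545 N.

P ≈ 545 N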